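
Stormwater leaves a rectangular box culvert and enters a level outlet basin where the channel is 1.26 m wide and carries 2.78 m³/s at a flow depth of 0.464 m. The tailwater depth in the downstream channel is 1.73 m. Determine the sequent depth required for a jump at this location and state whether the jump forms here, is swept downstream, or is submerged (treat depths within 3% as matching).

y₂ = 1.25 m; the jump is submerged

q = Q/b = 2.78/1.26 = 2.21 m²/s; V₁ = q/y₁ = 4.76 m/s. Fr₁ = V₁/√(g·y₁) = 2.23.
By Bélanger, y₂/y₁ = ½[√(1 + 8Fr₁²) − 1] = ½[√40.74 − 1] = 2.69.
y₂ = 2.69 × 0.464 = 1.25 m.
Tailwater y_tw = 1.73 m: y_tw > y₂, so the jump is submerged.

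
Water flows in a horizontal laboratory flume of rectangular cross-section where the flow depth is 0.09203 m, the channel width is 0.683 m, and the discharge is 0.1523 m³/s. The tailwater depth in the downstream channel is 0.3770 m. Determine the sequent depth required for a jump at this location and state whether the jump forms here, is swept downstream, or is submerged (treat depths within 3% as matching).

y₂ = 0.2891 m; the jump is submerged

q = Q/b = 0.1523/0.683 = 0.2230 m²/s; V₁ = q/y₁ = 2.423 m/s. Fr₁ = V₁/√(g·y₁) = 2.550.
Conjugate-depth relation: y₂/y₁ = ½[√(1 + 8Fr₁²) − 1] = ½[√53.022 − 1] = 3.141.
y₂ = 3.141 × 0.09203 = 0.2891 m.
Tailwater y_tw = 0.3770 m: y_tw > y₂, so the jump is submerged.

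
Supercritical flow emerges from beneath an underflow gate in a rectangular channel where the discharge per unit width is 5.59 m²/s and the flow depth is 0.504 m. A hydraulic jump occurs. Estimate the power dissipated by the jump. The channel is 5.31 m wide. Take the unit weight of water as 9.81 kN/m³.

V₁ = q/y₁ = 5.59/0.504 = 11.1 m/s. Fr₁ = V₁/√(g·y₁) = 11.1/√(9.81×0.504) = 4.99.
From the momentum equation for a rectangular channel, y₂/y₁ = ½[√(1 + 8Fr₁²) − 1] = ½[√200.0 − 1] = 6.57.
y₂ = 6.57 × 0.504 = 3.31 m.
Head loss: ΔE = (y₂ − y₁)³/(4y₁y₂) = (3.31 − 0.504)³/(4×0.504×3.31) = 22.1/6.68 = 3.32 m.
Q = q·b = 5.59 × 5.31 = 29.7 m³/s. P = γ·Q·ΔE = 9.81 × 29.7 × 3.32 = 966 kW.

P = 966 kW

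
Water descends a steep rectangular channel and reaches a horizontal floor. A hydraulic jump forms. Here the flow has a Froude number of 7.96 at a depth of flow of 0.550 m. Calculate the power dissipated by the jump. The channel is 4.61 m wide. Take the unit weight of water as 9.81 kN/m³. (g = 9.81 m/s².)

Fr₁ = 7.96 (given).
Sequent-depth ratio: y₂/y₁ = ½[√(1 + 8Fr₁²) − 1] = ½[√507.9 − 1] = 10.8.
y₂ = 10.8 × 0.550 = 5.92 m.
V₁ = Fr₁·√(g·y₁) = 7.96×√(9.81×0.550) = 18.5 m/s; q = V₁·y₁ = 10.2 m²/s. V₂ = q/y₂ = 10.2/5.92 = 1.72 m/s. E₁ = y₁ + V₁²/2g = 18.0 m; E₂ = y₂ + V₂²/2g = 6.07 m. ΔE = E₁ − E₂ = 11.9 m.
Q = q·b = 10.2 × 4.61 = 46.9 m³/s. P = γ·Q·ΔE = 9.81 × 46.9 × 11.9 = 5474 kW.

P = 5474 kW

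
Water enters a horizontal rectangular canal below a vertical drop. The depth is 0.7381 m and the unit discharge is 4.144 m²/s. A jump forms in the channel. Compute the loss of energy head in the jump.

ΔE = 0.2462 m

V₁ = q/y₁ = 4.144/0.7381 = 5.614 m/s. Fr₁ = V₁/√(g·y₁) = 5.614/√(9.81×0.7381) = 2.086.
Bélanger equation: y₂/y₁ = ½[√(1 + 8Fr₁²) − 1] = ½[√35.827 − 1] = 2.493.
y₂ = 2.493 × 0.7381 = 1.840 m.
Head loss: ΔE = (y₂ − y₁)³/(4y₁y₂) = (1.840 − 0.7381)³/(4×0.7381×1.840) = 1.338/5.432 = 0.2462 m.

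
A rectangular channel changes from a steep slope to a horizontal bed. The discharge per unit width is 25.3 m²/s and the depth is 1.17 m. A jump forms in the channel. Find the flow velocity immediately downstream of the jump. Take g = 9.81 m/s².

V₂ = 2.53 m/s

V₁ = q/y₁ = 25.3/1.17 = 21.6 m/s. Fr₁ = V₁/√(g·y₁) = 21.6/√(9.81×1.17) = 6.38.
Conjugate-depth relation: y₂/y₁ = ½[√(1 + 8Fr₁²) − 1] = ½[√326.9 − 1] = 8.54.
y₂ = 8.54 × 1.17 = 9.99 m.
V₂ = q/y₂ = 25.3/9.99 = 2.53 m/s.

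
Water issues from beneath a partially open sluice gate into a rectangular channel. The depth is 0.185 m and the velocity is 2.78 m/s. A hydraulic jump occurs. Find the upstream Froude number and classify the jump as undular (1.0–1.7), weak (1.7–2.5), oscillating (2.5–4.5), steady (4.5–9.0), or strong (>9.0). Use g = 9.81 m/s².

Fr₁ = V₁/√(g·y₁) = 2.78/√(9.81×0.185) = 2.06.
Fr₁ = 2.06 lies in the weak range.

Fr₁ = 2.06; weak jump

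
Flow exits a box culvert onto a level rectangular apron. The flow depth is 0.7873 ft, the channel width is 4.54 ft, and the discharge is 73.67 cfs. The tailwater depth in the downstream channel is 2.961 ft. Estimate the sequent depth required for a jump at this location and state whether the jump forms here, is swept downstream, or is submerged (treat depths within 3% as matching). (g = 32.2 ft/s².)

y₂ = 4.181 ft; the jump is swept downstream

q = Q/b = 73.67/4.54 = 16.23 ft²/s; V₁ = q/y₁ = 20.61 ft/s. Fr₁ = V₁/√(g·y₁) = 4.094.
Sequent-depth ratio: y₂/y₁ = ½[√(1 + 8Fr₁²) − 1] = ½[√135.05 − 1] = 5.311.
y₂ = 5.311 × 0.7873 = 4.181 ft.
Tailwater y_tw = 2.961 ft: y_tw < y₂, so the jump is swept downstream.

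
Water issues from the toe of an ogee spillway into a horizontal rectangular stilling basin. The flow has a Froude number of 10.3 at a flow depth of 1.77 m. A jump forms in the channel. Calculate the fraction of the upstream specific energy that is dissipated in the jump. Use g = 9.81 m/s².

ΔE/E₁ = 0.735 (73.5%)

Fr₁ = 10.3 (given).
Sequent-depth ratio: y₂/y₁ = ½[√(1 + 8Fr₁²) − 1] = ½[√849.7 − 1] = 14.1.
y₂ = 14.1 × 1.77 = 24.9 m.
E₁ = y₁(1 + Fr₁²/2) = 1.77×(1 + 10.3²/2) = 95.7 m. ΔE = (y₂ − y₁)³/(4y₁y₂) = 70.3 m. ΔE/E₁ = 70.3/95.7 = 0.735.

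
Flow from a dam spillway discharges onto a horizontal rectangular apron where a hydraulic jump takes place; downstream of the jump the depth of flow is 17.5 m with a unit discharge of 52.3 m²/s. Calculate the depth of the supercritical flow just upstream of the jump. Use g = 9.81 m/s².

y₁ = 1.66 m

V₂ = q/y₂ = 52.3/17.5 = 2.99 m/s; Fr₂ = V₂/√(g·y₂) = 0.228.
The Bélanger relation is symmetric: y₁/y₂ = ½[√(1 + 8Fr₂²) − 1] = ½[√1.416 − 1] = 0.0950.
y₁ = 0.0950 × 17.5 = 1.66 m.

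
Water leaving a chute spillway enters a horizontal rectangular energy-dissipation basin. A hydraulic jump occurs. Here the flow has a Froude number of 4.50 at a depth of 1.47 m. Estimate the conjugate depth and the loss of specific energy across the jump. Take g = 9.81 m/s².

Fr₁ = 4.50 (given).
From the momentum equation for a rectangular channel, y₂/y₁ = ½[√(1 + 8Fr₁²) − 1] = ½[√163.0 − 1] = 5.88.
y₂ = 5.88 × 1.47 = 8.65 m.
Head loss: ΔE = (y₂ − y₁)³/(4y₁y₂) = (8.65 − 1.47)³/(4×1.47×8.65) = 370/50.9 = 7.27 m.

y₂ = 8.65 m; ΔE = 7.27 m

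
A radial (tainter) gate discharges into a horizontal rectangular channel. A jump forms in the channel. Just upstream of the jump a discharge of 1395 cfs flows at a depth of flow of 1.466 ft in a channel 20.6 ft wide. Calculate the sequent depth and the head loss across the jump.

q = Q/b = 1395/20.6 = 67.72 ft²/s; V₁ = q/y₁ = 46.19 ft/s. Fr₁ = V₁/√(g·y₁) = 6.723.
Conjugate-depth relation: y₂/y₁ = ½[√(1 + 8Fr₁²) − 1] = ½[√362.61 − 1] = 9.021.
y₂ = 9.021 × 1.466 = 13.23 ft.
Head loss: ΔE = (y₂ − y₁)³/(4y₁y₂) = (13.23 − 1.466)³/(4×1.466×13.23) = 1626/77.55 = 20.97 ft.

y₂ = 13.23 ft; ΔE = 20.97 ft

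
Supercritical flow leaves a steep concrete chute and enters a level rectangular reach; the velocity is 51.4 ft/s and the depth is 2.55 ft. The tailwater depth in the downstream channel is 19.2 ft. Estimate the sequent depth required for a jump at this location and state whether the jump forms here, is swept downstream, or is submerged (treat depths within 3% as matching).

Fr₁ = V₁/√(g·y₁) = 51.4/√(32.2×2.55) = 5.67.
From the momentum equation for a rectangular channel, y₂/y₁ = ½[√(1 + 8Fr₁²) − 1] = ½[√258.4 − 1] = 7.54.
y₂ = 7.54 × 2.55 = 19.2 ft.
Tailwater y_tw = 19.2 ft: y_tw ≈ y₂, so the jump forms here.

y₂ = 19.2 ft; the jump forms here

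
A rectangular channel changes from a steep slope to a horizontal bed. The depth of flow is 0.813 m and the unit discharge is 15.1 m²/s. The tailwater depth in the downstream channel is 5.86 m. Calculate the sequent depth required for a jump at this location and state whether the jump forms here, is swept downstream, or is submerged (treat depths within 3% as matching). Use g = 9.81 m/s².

y₂ = 7.17 m; the jump is swept downstream

V₁ = q/y₁ = 15.1/0.813 = 18.6 m/s. Fr₁ = V₁/√(g·y₁) = 18.6/√(9.81×0.813) = 6.58.
By Bélanger, y₂/y₁ = ½[√(1 + 8Fr₁²) − 1] = ½[√347.0 − 1] = 8.81.
y₂ = 8.81 × 0.813 = 7.17 m.
Tailwater y_tw = 5.86 m: y_tw < y₂, so the jump is swept downstream.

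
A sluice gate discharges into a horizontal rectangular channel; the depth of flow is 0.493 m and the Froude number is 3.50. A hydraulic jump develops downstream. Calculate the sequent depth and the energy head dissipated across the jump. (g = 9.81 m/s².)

y₂ = 2.21 m; ΔE = 1.16 m

Fr₁ = 3.50 (given).
From the momentum equation for a rectangular channel, y₂/y₁ = ½[√(1 + 8Fr₁²) − 1] = ½[√99.00 − 1] = 4.47.
y₂ = 4.47 × 0.493 = 2.21 m.
Head loss: ΔE = (y₂ − y₁)³/(4y₁y₂) = (2.21 − 0.493)³/(4×0.493×2.21) = 5.03/4.35 = 1.16 m.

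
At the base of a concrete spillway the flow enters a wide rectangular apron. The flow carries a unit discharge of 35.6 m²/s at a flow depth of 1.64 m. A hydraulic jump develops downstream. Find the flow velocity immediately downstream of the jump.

V₁ = q/y₁ = 35.6/1.64 = 21.7 m/s. Fr₁ = V₁/√(g·y₁) = 21.7/√(9.81×1.64) = 5.41.
By Bélanger, y₂/y₁ = ½[√(1 + 8Fr₁²) − 1] = ½[√235.3 − 1] = 7.17.
y₂ = 7.17 × 1.64 = 11.8 m.
V₂ = q/y₂ = 35.6/11.8 = 3.03 m/s.

V₂ = 3.03 m/s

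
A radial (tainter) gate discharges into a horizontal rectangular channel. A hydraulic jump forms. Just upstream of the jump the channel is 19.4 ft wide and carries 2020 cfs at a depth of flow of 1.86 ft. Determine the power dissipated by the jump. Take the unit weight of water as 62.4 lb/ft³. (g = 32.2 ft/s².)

q = Q/b = 2020/19.4 = 104 ft²/s; V₁ = q/y₁ = 56.0 ft/s. Fr₁ = V₁/√(g·y₁) = 7.23.
Sequent-depth ratio: y₂/y₁ = ½[√(1 + 8Fr₁²) − 1] = ½[√419.6 − 1] = 9.74.
y₂ = 9.74 × 1.86 = 18.1 ft.
Head loss: ΔE = (y₂ − y₁)³/(4y₁y₂) = (18.1 − 1.86)³/(4×1.86×18.1) = 4299/135 = 31.9 ft.
P = γ·Q·ΔE/550 = 62.4 × 2020 × 31.9 / 550 = 7308 hp.

P = 7308 hp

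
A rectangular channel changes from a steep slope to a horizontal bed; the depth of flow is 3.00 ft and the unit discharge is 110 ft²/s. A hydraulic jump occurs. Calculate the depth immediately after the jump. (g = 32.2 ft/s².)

V₁ = q/y₁ = 110/3.00 = 36.7 ft/s. Fr₁ = V₁/√(g·y₁) = 36.7/√(32.2×3.00) = 3.73.
From the momentum equation for a rectangular channel, y₂/y₁ = ½[√(1 + 8Fr₁²) − 1] = ½[√112.3 − 1] = 4.80.
y₂ = 4.80 × 3.00 = 14.4 ft.

y₂ = 14.4 ft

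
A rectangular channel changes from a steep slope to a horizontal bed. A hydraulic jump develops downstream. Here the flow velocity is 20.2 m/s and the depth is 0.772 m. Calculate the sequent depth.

Fr₁ = V₁/√(g·y₁) = 20.2/√(9.81×0.772) = 7.34.
By Bélanger, y₂/y₁ = ½[√(1 + 8Fr₁²) − 1] = ½[√432.0 − 1] = 9.89.
y₂ = 9.89 × 0.772 = 7.64 m.

y₂ = 7.64 m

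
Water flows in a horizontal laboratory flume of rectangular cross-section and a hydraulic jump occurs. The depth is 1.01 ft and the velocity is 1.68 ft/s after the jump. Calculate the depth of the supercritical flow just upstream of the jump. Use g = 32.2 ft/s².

Fr₂ = V₂/√(g·y₂) = 1.68/√(32.2×1.01) = 0.295.
Applying the sequent-depth relation in reverse, y₁/y₂ = ½[√(1 + 8Fr₂²) − 1] = ½[√1.694 − 1] = 0.151.
y₁ = 0.151 × 1.01 = 0.152 ft.

y₁ = 0.152 ft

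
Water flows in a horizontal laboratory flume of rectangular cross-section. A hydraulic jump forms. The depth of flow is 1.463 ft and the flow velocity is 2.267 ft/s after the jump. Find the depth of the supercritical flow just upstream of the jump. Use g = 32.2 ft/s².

y₁ = 0.2695 ft

Fr₂ = V₂/√(g·y₂) = 2.267/√(32.2×1.463) = 0.3303.
Since the conjugate-depth ratio holds either way, y₁/y₂ = ½[√(1 + 8Fr₂²) − 1] = ½[√1.8728 − 1] = 0.1842.
y₁ = 0.1842 × 1.463 = 0.2695 ft.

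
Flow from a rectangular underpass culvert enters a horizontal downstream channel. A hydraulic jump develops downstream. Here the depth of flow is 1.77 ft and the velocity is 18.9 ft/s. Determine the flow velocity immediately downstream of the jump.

V₂ = 6.15 ft/s

Fr₁ = V₁/√(g·y₁) = 18.9/√(32.2×1.77) = 2.50.
From the momentum equation for a rectangular channel, y₂/y₁ = ½[√(1 + 8Fr₁²) − 1] = ½[√51.14 − 1] = 3.08.
y₂ = 3.08 × 1.77 = 5.44 ft.
q = V₁·y₁ = 18.9 × 1.77 = 33.5 ft²/s.
V₂ = q/y₂ = 33.5/5.44 = 6.15 ft/s.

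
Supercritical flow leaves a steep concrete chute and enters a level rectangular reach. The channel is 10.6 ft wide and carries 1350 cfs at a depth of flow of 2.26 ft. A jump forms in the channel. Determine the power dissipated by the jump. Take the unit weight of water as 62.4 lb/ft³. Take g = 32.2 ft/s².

P = 4737 hp

q = Q/b = 1350/10.6 = 127 ft²/s; V₁ = q/y₁ = 56.4 ft/s. Fr₁ = V₁/√(g·y₁) = 6.61.
Bélanger equation: y₂/y₁ = ½[√(1 + 8Fr₁²) − 1] = ½[√350.1 − 1] = 8.86.
y₂ = 8.86 × 2.26 = 20.0 ft.
V₂ = q/y₂ = 127/20.0 = 6.36 ft/s. E₁ = y₁ + V₁²/2g = 51.6 ft; E₂ = y₂ + V₂²/2g = 20.6 ft. ΔE = E₁ − E₂ = 30.9 ft.
P = γ·Q·ΔE/550 = 62.4 × 1350 × 30.9 / 550 = 4737 hp.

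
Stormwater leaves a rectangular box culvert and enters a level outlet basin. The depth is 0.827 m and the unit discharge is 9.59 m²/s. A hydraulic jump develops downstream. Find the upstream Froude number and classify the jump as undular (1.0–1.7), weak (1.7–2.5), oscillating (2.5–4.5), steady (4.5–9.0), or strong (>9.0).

V₁ = q/y₁ = 9.59/0.827 = 11.6 m/s. Fr₁ = V₁/√(g·y₁) = 11.6/√(9.81×0.827) = 4.07.
Fr₁ = 4.07 lies in the oscillating range.

Fr₁ = 4.07; oscillating jump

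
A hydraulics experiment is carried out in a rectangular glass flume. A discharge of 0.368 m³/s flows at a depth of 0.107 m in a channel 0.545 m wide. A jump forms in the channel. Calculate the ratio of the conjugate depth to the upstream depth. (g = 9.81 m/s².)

q = Q/b = 0.368/0.545 = 0.675 m²/s; V₁ = q/y₁ = 6.31 m/s. Fr₁ = V₁/√(g·y₁) = 6.16.
Sequent-depth ratio: y₂/y₁ = ½[√(1 + 8Fr₁²) − 1] = ½[√304.5 − 1] = 8.23.

y₂/y₁ = 8.23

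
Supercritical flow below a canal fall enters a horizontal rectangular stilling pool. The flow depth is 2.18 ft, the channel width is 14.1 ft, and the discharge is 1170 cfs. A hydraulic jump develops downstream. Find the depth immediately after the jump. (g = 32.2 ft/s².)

y₂ = 13.0 ft

q = Q/b = 1170/14.1 = 83.0 ft²/s; V₁ = q/y₁ = 38.1 ft/s. Fr₁ = V₁/√(g·y₁) = 4.54.
By Bélanger, y₂/y₁ = ½[√(1 + 8Fr₁²) − 1] = ½[√166.1 − 1] = 5.94.
y₂ = 5.94 × 2.18 = 13.0 ft.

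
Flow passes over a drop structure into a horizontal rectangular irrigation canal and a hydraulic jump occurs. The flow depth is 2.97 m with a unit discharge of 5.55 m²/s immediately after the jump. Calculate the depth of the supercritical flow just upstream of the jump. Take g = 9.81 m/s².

y₁ = 0.593 m

V₂ = q/y₂ = 5.55/2.97 = 1.87 m/s; Fr₂ = V₂/√(g·y₂) = 0.346.
The Bélanger relation is symmetric: y₁/y₂ = ½[√(1 + 8Fr₂²) − 1] = ½[√1.959 − 1] = 0.200.
y₁ = 0.200 × 2.97 = 0.593 m.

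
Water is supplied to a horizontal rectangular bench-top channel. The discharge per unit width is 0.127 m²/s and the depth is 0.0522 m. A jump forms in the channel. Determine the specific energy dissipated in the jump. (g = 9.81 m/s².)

V₁ = q/y₁ = 0.127/0.0522 = 2.43 m/s. Fr₁ = V₁/√(g·y₁) = 2.43/√(9.81×0.0522) = 3.40.
Sequent-depth ratio: y₂/y₁ = ½[√(1 + 8Fr₁²) − 1] = ½[√93.47 − 1] = 4.33.
y₂ = 4.33 × 0.0522 = 0.226 m.
Head loss: ΔE = (y₂ − y₁)³/(4y₁y₂) = (0.226 − 0.0522)³/(4×0.0522×0.226) = 0.00527/0.0472 = 0.112 m.

ΔE = 0.112 m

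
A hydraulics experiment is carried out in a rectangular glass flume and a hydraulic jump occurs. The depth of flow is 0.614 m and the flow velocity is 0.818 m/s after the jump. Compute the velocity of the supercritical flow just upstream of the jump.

V₁ = 4.37 m/s

Fr₂ = V₂/√(g·y₂) = 0.818/√(9.81×0.614) = 0.333.
The Bélanger relation is symmetric: y₁/y₂ = ½[√(1 + 8Fr₂²) − 1] = ½[√1.889 − 1] = 0.187.
y₁ = 0.187 × 0.614 = 0.115 m.
V₁ = q/y₁ = 0.502/0.115 = 4.37 m/s.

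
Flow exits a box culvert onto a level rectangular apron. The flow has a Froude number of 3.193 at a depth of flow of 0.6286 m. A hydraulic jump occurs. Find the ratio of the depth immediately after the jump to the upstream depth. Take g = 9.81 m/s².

Fr₁ = 3.193 (given).
Bélanger equation: y₂/y₁ = ½[√(1 + 8Fr₁²) − 1] = ½[√82.562 − 1] = 4.043.

y₂/y₁ = 4.043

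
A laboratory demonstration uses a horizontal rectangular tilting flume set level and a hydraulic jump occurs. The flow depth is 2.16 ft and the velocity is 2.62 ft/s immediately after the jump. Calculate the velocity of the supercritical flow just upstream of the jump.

Fr₂ = V₂/√(g·y₂) = 2.62/√(32.2×2.16) = 0.314.
Since the conjugate-depth ratio holds either way, y₁/y₂ = ½[√(1 + 8Fr₂²) − 1] = ½[√1.790 − 1] = 0.169.
y₁ = 0.169 × 2.16 = 0.365 ft.
V₁ = q/y₁ = 5.66/0.365 = 15.5 ft/s.

V₁ = 15.5 ft/s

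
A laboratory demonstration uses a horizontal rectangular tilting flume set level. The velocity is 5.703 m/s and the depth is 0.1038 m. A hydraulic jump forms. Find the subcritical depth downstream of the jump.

y₂ = 0.7793 m

Fr₁ = V₁/√(g·y₁) = 5.703/√(9.81×0.1038) = 5.652.
From the momentum equation for a rectangular channel, y₂/y₁ = ½[√(1 + 8Fr₁²) − 1] = ½[√256.52 − 1] = 7.508.
y₂ = 7.508 × 0.1038 = 0.7793 m.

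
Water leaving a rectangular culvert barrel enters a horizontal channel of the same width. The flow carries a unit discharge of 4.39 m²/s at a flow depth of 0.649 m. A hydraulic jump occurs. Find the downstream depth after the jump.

V₁ = q/y₁ = 4.39/0.649 = 6.76 m/s. Fr₁ = V₁/√(g·y₁) = 6.76/√(9.81×0.649) = 2.68.
Sequent-depth ratio: y₂/y₁ = ½[√(1 + 8Fr₁²) − 1] = ½[√58.49 − 1] = 3.32.
y₂ = 3.32 × 0.649 = 2.16 m.

y₂ = 2.16 m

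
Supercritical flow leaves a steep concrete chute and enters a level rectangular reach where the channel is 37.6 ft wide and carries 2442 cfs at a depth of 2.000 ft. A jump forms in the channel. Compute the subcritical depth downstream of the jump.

y₂ = 10.49 ft

q = Q/b = 2442/37.6 = 64.95 ft²/s; V₁ = q/y₁ = 32.47 ft/s. Fr₁ = V₁/√(g·y₁) = 4.047.
Sequent-depth ratio: y₂/y₁ = ½[√(1 + 8Fr₁²) − 1] = ½[√132.00 − 1] = 5.244.
y₂ = 5.244 × 2.000 = 10.49 ft.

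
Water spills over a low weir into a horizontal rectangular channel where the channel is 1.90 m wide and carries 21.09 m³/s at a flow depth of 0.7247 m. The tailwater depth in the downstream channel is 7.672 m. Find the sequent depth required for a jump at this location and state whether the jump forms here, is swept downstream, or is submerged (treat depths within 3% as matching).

y₂ = 5.536 m; the jump is submerged

q = Q/b = 21.09/1.90 = 11.10 m²/s; V₁ = q/y₁ = 15.32 m/s. Fr₁ = V₁/√(g·y₁) = 5.744.
By Bélanger, y₂/y₁ = ½[√(1 + 8Fr₁²) − 1] = ½[√264.99 − 1] = 7.639.
y₂ = 7.639 × 0.7247 = 5.536 m.
Tailwater y_tw = 7.672 m: y_tw > y₂, so the jump is submerged.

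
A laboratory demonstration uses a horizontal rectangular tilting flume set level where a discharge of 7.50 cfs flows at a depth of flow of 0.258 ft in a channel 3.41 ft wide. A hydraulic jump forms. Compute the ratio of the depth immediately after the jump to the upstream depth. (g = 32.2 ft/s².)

q = Q/b = 7.50/3.41 = 2.20 ft²/s; V₁ = q/y₁ = 8.52 ft/s. Fr₁ = V₁/√(g·y₁) = 2.96.
By Bélanger, y₂/y₁ = ½[√(1 + 8Fr₁²) − 1] = ½[√70.98 − 1] = 3.71.

y₂/y₁ = 3.71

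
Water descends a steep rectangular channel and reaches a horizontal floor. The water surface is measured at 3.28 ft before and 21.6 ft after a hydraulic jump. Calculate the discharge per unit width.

For a rectangular channel the momentum equation gives q² = ½·g·y₁·y₂·(y₁ + y₂) = ½×32.2×3.28×21.6×24.9 = 28379.
q = √28379 = 168 ft²/s.

q = 168 ft²/s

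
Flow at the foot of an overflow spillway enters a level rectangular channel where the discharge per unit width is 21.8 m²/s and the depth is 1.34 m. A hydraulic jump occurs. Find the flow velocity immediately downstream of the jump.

V₂ = 2.77 m/s

V₁ = q/y₁ = 21.8/1.34 = 16.3 m/s. Fr₁ = V₁/√(g·y₁) = 16.3/√(9.81×1.34) = 4.49.
By Bélanger, y₂/y₁ = ½[√(1 + 8Fr₁²) − 1] = ½[√162.1 − 1] = 5.87.
y₂ = 5.87 × 1.34 = 7.86 m.
V₂ = q/y₂ = 21.8/7.86 = 2.77 m/s.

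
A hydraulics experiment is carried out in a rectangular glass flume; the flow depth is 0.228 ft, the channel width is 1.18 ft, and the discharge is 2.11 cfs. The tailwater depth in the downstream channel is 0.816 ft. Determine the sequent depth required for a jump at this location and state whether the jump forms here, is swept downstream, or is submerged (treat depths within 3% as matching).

y₂ = 0.826 ft; the jump forms here

q = Q/b = 2.11/1.18 = 1.79 ft²/s; V₁ = q/y₁ = 7.84 ft/s. Fr₁ = V₁/√(g·y₁) = 2.89.
By Bélanger, y₂/y₁ = ½[√(1 + 8Fr₁²) − 1] = ½[√68.02 − 1] = 3.62.
y₂ = 3.62 × 0.228 = 0.826 ft.
Tailwater y_tw = 0.816 ft: y_tw ≈ y₂, so the jump forms here.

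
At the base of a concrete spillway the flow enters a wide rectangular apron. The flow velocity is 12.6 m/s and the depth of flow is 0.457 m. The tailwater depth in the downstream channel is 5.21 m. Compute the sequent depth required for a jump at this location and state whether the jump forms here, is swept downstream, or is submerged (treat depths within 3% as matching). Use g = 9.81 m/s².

y₂ = 3.62 m; the jump is submerged

Fr₁ = V₁/√(g·y₁) = 12.6/√(9.81×0.457) = 5.95.
Bélanger equation: y₂/y₁ = ½[√(1 + 8Fr₁²) − 1] = ½[√284.3 − 1] = 7.93.
y₂ = 7.93 × 0.457 = 3.62 m.
Tailwater y_tw = 5.21 m: y_tw > y₂, so the jump is submerged.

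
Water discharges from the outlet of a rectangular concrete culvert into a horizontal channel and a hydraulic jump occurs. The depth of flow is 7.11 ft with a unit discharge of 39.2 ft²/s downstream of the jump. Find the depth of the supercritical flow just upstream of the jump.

y₁ = 1.55 ft

V₂ = q/y₂ = 39.2/7.11 = 5.51 ft/s; Fr₂ = V₂/√(g·y₂) = 0.364.
Applying the sequent-depth relation in reverse, y₁/y₂ = ½[√(1 + 8Fr₂²) − 1] = ½[√2.062 − 1] = 0.218.
y₁ = 0.218 × 7.11 = 1.55 ft.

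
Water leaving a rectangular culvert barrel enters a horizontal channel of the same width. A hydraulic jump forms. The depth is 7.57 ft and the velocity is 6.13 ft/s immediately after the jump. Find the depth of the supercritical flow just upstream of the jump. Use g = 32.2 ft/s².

Fr₂ = V₂/√(g·y₂) = 6.13/√(32.2×7.57) = 0.393.
Since the conjugate-depth ratio holds either way, y₁/y₂ = ½[√(1 + 8Fr₂²) − 1] = ½[√2.233 − 1] = 0.247.
y₁ = 0.247 × 7.57 = 1.87 ft.

y₁ = 1.87 ft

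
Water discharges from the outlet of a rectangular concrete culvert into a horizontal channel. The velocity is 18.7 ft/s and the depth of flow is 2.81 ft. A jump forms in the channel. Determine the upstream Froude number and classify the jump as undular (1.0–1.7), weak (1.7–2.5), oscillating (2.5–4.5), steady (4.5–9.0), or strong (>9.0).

Fr₁ = V₁/√(g·y₁) = 18.7/√(32.2×2.81) = 1.97.
Fr₁ = 1.97 lies in the weak range.

Fr₁ = 1.97; weak jump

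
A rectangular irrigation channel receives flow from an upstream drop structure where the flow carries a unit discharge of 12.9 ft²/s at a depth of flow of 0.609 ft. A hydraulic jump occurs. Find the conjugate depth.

V₁ = q/y₁ = 12.9/0.609 = 21.2 ft/s. Fr₁ = V₁/√(g·y₁) = 21.2/√(32.2×0.609) = 4.78.
By Bélanger, y₂/y₁ = ½[√(1 + 8Fr₁²) − 1] = ½[√184.0 − 1] = 6.28.
y₂ = 6.28 × 0.609 = 3.83 ft.

y₂ = 3.83 ft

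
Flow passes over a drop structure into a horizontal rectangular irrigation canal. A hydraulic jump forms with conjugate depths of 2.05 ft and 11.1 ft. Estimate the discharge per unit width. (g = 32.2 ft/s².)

For a rectangular channel the momentum equation gives q² = ½·g·y₁·y₂·(y₁ + y₂) = ½×32.2×2.05×11.1×13.1 = 4818.
q = √4818 = 69.4 ft²/s.

q = 69.4 ft²/s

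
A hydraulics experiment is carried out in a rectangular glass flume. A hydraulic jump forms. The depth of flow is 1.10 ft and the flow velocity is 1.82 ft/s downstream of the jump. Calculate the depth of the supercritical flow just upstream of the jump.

Fr₂ = V₂/√(g·y₂) = 1.82/√(32.2×1.10) = 0.306.
The Bélanger relation is symmetric: y₁/y₂ = ½[√(1 + 8Fr₂²) − 1] = ½[√1.748 − 1] = 0.161.
y₁ = 0.161 × 1.10 = 0.177 ft.

y₁ = 0.177 ft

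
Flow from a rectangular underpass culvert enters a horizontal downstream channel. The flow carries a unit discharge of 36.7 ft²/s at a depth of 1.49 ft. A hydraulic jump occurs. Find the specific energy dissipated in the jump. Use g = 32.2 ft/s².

ΔE = 3.67 ft

V₁ = q/y₁ = 36.7/1.49 = 24.6 ft/s. Fr₁ = V₁/√(g·y₁) = 24.6/√(32.2×1.49) = 3.56.
Bélanger equation: y₂/y₁ = ½[√(1 + 8Fr₁²) − 1] = ½[√102.2 − 1] = 4.55.
y₂ = 4.55 × 1.49 = 6.79 ft.
V₂ = q/y₂ = 36.7/6.79 = 5.41 ft/s. E₁ = y₁ + V₁²/2g = 10.9 ft; E₂ = y₂ + V₂²/2g = 7.24 ft. ΔE = E₁ − E₂ = 3.67 ft.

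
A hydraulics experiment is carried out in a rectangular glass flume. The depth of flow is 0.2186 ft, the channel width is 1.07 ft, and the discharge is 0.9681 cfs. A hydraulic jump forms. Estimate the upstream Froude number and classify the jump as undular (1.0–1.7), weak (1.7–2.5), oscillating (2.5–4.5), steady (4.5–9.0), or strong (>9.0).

q = Q/b = 0.9681/1.07 = 0.9048 ft²/s; V₁ = q/y₁ = 4.139 ft/s. Fr₁ = V₁/√(g·y₁) = 1.560.
Fr₁ = 1.560 lies in the undular range.

Fr₁ = 1.560; undular jump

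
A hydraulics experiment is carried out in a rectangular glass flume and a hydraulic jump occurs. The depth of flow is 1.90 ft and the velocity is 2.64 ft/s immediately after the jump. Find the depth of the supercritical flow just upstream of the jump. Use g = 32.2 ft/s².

y₁ = 0.363 ft

Fr₂ = V₂/√(g·y₂) = 2.64/√(32.2×1.90) = 0.338.
From the momentum equation (using Fr₂), y₁/y₂ = ½[√(1 + 8Fr₂²) − 1] = ½[√1.911 − 1] = 0.191.
y₁ = 0.191 × 1.90 = 0.363 ft.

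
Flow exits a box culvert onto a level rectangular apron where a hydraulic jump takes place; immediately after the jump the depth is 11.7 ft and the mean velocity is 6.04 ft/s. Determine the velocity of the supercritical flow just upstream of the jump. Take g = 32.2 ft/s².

V₁ = 36.4 ft/s

Fr₂ = V₂/√(g·y₂) = 6.04/√(32.2×11.7) = 0.311.
From the momentum equation (using Fr₂), y₁/y₂ = ½[√(1 + 8Fr₂²) − 1] = ½[√1.775 − 1] = 0.166.
y₁ = 0.166 × 11.7 = 1.94 ft.
V₁ = q/y₁ = 70.7/1.94 = 36.4 ft/s.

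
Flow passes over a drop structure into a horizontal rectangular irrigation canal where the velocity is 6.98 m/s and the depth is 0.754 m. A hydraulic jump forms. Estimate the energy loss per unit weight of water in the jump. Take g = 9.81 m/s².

ΔE = 0.604 m

Fr₁ = V₁/√(g·y₁) = 6.98/√(9.81×0.754) = 2.57.
By Bélanger, y₂/y₁ = ½[√(1 + 8Fr₁²) − 1] = ½[√53.69 − 1] = 3.16.
y₂ = 3.16 × 0.754 = 2.39 m.
q = V₁·y₁ = 6.98 × 0.754 = 5.26 m²/s. V₂ = q/y₂ = 5.26/2.39 = 2.21 m/s. E₁ = y₁ + V₁²/2g = 3.24 m; E₂ = y₂ + V₂²/2g = 2.63 m. ΔE = E₁ − E₂ = 0.604 m.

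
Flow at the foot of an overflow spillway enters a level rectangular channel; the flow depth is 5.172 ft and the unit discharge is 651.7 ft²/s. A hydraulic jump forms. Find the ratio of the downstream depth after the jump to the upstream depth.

y₂/y₁ = 13.32

V₁ = q/y₁ = 651.7/5.172 = 126.0 ft/s. Fr₁ = V₁/√(g·y₁) = 126.0/√(32.2×5.172) = 9.764.
By Bélanger, y₂/y₁ = ½[√(1 + 8Fr₁²) − 1] = ½[√763.70 − 1] = 13.32.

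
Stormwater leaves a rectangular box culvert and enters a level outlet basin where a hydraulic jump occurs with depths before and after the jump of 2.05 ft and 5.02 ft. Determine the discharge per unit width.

For a rectangular channel the momentum equation gives q² = ½·g·y₁·y₂·(y₁ + y₂) = ½×32.2×2.05×5.02×7.07 = 1171.
q = √1171 = 34.2 ft²/s.

q = 34.2 ft²/s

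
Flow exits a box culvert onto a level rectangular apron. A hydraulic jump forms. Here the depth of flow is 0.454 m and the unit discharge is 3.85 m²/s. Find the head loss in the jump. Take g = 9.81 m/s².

V₁ = q/y₁ = 3.85/0.454 = 8.48 m/s. Fr₁ = V₁/√(g·y₁) = 8.48/√(9.81×0.454) = 4.02.
From the momentum equation for a rectangular channel, y₂/y₁ = ½[√(1 + 8Fr₁²) − 1] = ½[√130.2 − 1] = 5.20.
y₂ = 5.20 × 0.454 = 2.36 m.
Head loss: ΔE = (y₂ − y₁)³/(4y₁y₂) = (2.36 − 0.454)³/(4×0.454×2.36) = 6.96/4.29 = 1.62 m.

ΔE = 1.62 m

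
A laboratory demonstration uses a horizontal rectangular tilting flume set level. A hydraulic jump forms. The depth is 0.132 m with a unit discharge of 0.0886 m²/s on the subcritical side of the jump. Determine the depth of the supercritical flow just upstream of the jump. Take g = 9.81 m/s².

V₂ = q/y₂ = 0.0886/0.132 = 0.671 m/s; Fr₂ = V₂/√(g·y₂) = 0.590.
Since the conjugate-depth ratio holds either way, y₁/y₂ = ½[√(1 + 8Fr₂²) − 1] = ½[√3.783 − 1] = 0.473.
y₁ = 0.473 × 0.132 = 0.0624 m.

y₁ = 0.0624 m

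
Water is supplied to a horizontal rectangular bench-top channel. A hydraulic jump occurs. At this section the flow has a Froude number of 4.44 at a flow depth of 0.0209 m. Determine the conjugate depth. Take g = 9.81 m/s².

Fr₁ = 4.44 (given).
Bélanger equation: y₂/y₁ = ½[√(1 + 8Fr₁²) − 1] = ½[√158.7 − 1] = 5.80.
y₂ = 5.80 × 0.0209 = 0.121 m.

y₂ = 0.121 m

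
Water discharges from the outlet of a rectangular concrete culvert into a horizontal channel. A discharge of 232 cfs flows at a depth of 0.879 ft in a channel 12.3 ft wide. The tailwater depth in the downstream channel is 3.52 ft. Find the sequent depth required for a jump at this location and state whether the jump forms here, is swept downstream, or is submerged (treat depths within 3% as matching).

y₂ = 4.59 ft; the jump is swept downstream

q = Q/b = 232/12.3 = 18.9 ft²/s; V₁ = q/y₁ = 21.5 ft/s. Fr₁ = V₁/√(g·y₁) = 4.03.
Sequent-depth ratio: y₂/y₁ = ½[√(1 + 8Fr₁²) − 1] = ½[√131.1 − 1] = 5.23.
y₂ = 5.23 × 0.879 = 4.59 ft.
Tailwater y_tw = 3.52 ft: y_tw < y₂, so the jump is swept downstream.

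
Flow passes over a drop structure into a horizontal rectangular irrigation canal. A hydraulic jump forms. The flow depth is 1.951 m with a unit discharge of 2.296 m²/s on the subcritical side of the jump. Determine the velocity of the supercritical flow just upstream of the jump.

V₂ = q/y₂ = 2.296/1.951 = 1.177 m/s; Fr₂ = V₂/√(g·y₂) = 0.2690.
Applying the sequent-depth relation in reverse, y₁/y₂ = ½[√(1 + 8Fr₂²) − 1] = ½[√1.5789 − 1] = 0.1283.
y₁ = 0.1283 × 1.951 = 0.2503 m.
V₁ = q/y₁ = 2.296/0.2503 = 9.175 m/s.

V₁ = 9.175 m/s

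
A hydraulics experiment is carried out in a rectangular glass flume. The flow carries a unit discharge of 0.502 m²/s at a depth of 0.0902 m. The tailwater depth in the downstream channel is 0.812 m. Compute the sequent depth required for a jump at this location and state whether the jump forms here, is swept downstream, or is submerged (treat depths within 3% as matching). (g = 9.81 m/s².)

y₂ = 0.711 m; the jump is submerged

V₁ = q/y₁ = 0.502/0.0902 = 5.57 m/s. Fr₁ = V₁/√(g·y₁) = 5.57/√(9.81×0.0902) = 5.92.
Bélanger equation: y₂/y₁ = ½[√(1 + 8Fr₁²) − 1] = ½[√281.0 − 1] = 7.88.
y₂ = 7.88 × 0.0902 = 0.711 m.
Tailwater y_tw = 0.812 m: y_tw > y₂, so the jump is submerged.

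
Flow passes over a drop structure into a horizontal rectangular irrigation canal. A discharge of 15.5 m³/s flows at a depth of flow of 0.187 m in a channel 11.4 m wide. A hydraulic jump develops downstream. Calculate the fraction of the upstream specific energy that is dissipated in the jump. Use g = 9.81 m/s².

q = Q/b = 15.5/11.4 = 1.36 m²/s; V₁ = q/y₁ = 7.27 m/s. Fr₁ = V₁/√(g·y₁) = 5.37.
By Bélanger, y₂/y₁ = ½[√(1 + 8Fr₁²) − 1] = ½[√231.5 − 1] = 7.11.
y₂ = 7.11 × 0.187 = 1.33 m.
E₁ = y₁ + V₁²/2g = 2.88 m. ΔE = (y₂ − y₁)³/(4y₁y₂) = 1.50 m. ΔE/E₁ = 1.50/2.88 = 0.520.

ΔE/E₁ = 0.520 (52.0%)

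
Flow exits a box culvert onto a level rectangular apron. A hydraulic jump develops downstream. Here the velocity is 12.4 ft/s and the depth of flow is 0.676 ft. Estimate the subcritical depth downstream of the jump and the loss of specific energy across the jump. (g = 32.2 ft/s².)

y₂ = 2.23 ft; ΔE = 0.618 ft

Fr₁ = V₁/√(g·y₁) = 12.4/√(32.2×0.676) = 2.66.
Bélanger equation: y₂/y₁ = ½[√(1 + 8Fr₁²) − 1] = ½[√57.51 − 1] = 3.29.
y₂ = 3.29 × 0.676 = 2.23 ft.
Head loss: ΔE = (y₂ − y₁)³/(4y₁y₂) = (2.23 − 0.676)³/(4×0.676×2.23) = 3.72/6.02 = 0.618 ft.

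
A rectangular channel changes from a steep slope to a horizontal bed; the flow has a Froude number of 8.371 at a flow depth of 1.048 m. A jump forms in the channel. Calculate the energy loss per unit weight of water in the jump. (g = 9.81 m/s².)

ΔE = 25.59 m

Fr₁ = 8.371 (given).
Sequent-depth ratio: y₂/y₁ = ½[√(1 + 8Fr₁²) − 1] = ½[√561.59 − 1] = 11.35.
y₂ = 11.35 × 1.048 = 11.89 m.
V₁ = Fr₁·√(g·y₁) = 8.371×√(9.81×1.048) = 26.84 m/s; q = V₁·y₁ = 28.13 m²/s. V₂ = q/y₂ = 28.13/11.89 = 2.365 m/s. E₁ = y₁ + V₁²/2g = 37.77 m; E₂ = y₂ + V₂²/2g = 12.18 m. ΔE = E₁ − E₂ = 25.59 m.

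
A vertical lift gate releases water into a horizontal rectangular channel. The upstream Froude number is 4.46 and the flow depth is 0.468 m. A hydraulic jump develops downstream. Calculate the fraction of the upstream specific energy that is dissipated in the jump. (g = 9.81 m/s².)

Fr₁ = 4.46 (given).
Bélanger equation: y₂/y₁ = ½[√(1 + 8Fr₁²) − 1] = ½[√160.1 − 1] = 5.83.
y₂ = 5.83 × 0.468 = 2.73 m.
E₁ = y₁(1 + Fr₁²/2) = 0.468×(1 + 4.46²/2) = 5.12 m. ΔE = (y₂ − y₁)³/(4y₁y₂) = 2.26 m. ΔE/E₁ = 2.26/5.12 = 0.441.

ΔE/E₁ = 0.441 (44.1%)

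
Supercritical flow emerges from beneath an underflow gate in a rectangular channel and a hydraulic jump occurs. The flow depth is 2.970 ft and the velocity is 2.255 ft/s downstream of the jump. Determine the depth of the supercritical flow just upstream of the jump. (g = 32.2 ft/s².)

Fr₂ = V₂/√(g·y₂) = 2.255/√(32.2×2.970) = 0.2306.
Since the conjugate-depth ratio holds either way, y₁/y₂ = ½[√(1 + 8Fr₂²) − 1] = ½[√1.4254 − 1] = 0.09695.
y₁ = 0.09695 × 2.970 = 0.2879 ft.

y₁ = 0.2879 ft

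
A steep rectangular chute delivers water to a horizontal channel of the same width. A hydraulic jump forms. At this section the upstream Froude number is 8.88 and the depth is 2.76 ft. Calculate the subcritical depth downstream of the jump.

Fr₁ = 8.88 (given).
Conjugate-depth relation: y₂/y₁ = ½[√(1 + 8Fr₁²) − 1] = ½[√631.8 − 1] = 12.1.
y₂ = 12.1 × 2.76 = 33.3 ft.

y₂ = 33.3 ft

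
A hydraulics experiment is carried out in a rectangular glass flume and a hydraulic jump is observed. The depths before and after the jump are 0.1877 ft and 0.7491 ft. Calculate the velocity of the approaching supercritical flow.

V₁ = 7.758 ft/s

For a rectangular channel the momentum equation gives q² = ½·g·y₁·y₂·(y₁ + y₂) = ½×32.2×0.1877×0.7491×0.9368 = 2.121.
q = √2.121 = 1.456 ft²/s.
V₁ = q/y₁ = 1.456/0.1877 = 7.758 ft/s.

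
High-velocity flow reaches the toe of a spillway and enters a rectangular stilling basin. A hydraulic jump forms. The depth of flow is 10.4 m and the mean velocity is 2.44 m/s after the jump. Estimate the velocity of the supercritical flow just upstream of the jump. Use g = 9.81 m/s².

Fr₂ = V₂/√(g·y₂) = 2.44/√(9.81×10.4) = 0.242.
The Bélanger relation is symmetric: y₁/y₂ = ½[√(1 + 8Fr₂²) − 1] = ½[√1.467 − 1] = 0.106.
y₁ = 0.106 × 10.4 = 1.10 m.
V₁ = q/y₁ = 25.4/1.10 = 23.1 m/s.

V₁ = 23.1 m/s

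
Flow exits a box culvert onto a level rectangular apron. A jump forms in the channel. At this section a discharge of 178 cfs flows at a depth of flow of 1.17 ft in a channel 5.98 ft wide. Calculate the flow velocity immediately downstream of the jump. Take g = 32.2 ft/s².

V₂ = 4.73 ft/s

q = Q/b = 178/5.98 = 29.8 ft²/s; V₁ = q/y₁ = 25.4 ft/s. Fr₁ = V₁/√(g·y₁) = 4.14.
From the momentum equation for a rectangular channel, y₂/y₁ = ½[√(1 + 8Fr₁²) − 1] = ½[√138.4 − 1] = 5.38.
y₂ = 5.38 × 1.17 = 6.30 ft.
V₂ = q/y₂ = 29.8/6.30 = 4.73 ft/s.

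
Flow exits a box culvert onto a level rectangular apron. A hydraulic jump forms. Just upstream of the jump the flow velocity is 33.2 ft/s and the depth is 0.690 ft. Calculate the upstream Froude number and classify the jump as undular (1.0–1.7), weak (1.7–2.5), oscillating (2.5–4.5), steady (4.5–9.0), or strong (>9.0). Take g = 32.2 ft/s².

Fr₁ = 7.04; steady jump

Fr₁ = V₁/√(g·y₁) = 33.2/√(32.2×0.690) = 7.04.
Fr₁ = 7.04 lies in the steady range.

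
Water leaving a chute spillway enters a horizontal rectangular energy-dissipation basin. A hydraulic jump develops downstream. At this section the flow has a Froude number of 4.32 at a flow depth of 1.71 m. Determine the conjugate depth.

Fr₁ = 4.32 (given).
Bélanger equation: y₂/y₁ = ½[√(1 + 8Fr₁²) − 1] = ½[√150.3 − 1] = 5.63.
y₂ = 5.63 × 1.71 = 9.63 m.

y₂ = 9.63 m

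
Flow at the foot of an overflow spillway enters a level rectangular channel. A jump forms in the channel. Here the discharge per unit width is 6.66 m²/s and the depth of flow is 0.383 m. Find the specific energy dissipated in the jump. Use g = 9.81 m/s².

V₁ = q/y₁ = 6.66/0.383 = 17.4 m/s. Fr₁ = V₁/√(g·y₁) = 17.4/√(9.81×0.383) = 8.97.
Conjugate-depth relation: y₂/y₁ = ½[√(1 + 8Fr₁²) − 1] = ½[√644.8 − 1] = 12.2.
y₂ = 12.2 × 0.383 = 4.67 m.
V₂ = q/y₂ = 6.66/4.67 = 1.43 m/s. E₁ = y₁ + V₁²/2g = 15.8 m; E₂ = y₂ + V₂²/2g = 4.77 m. ΔE = E₁ − E₂ = 11.0 m.

ΔE = 11.0 m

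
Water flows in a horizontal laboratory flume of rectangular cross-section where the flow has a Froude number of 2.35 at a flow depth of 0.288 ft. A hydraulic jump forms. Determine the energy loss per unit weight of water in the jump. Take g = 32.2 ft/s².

Fr₁ = 2.35 (given).
Bélanger equation: y₂/y₁ = ½[√(1 + 8Fr₁²) − 1] = ½[√45.18 − 1] = 2.86.
y₂ = 2.86 × 0.288 = 0.824 ft.
Head loss: ΔE = (y₂ − y₁)³/(4y₁y₂) = (0.824 − 0.288)³/(4×0.288×0.824) = 0.154/0.949 = 0.162 ft.

ΔE = 0.162 ft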